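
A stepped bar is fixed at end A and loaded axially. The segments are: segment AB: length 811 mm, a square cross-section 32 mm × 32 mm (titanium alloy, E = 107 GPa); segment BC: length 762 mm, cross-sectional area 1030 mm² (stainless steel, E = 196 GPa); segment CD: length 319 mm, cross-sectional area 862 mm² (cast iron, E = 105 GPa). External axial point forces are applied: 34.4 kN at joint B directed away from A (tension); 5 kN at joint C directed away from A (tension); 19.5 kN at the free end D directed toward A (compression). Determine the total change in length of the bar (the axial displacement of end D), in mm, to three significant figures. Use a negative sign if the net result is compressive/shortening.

0.0238 mm

Internal axial forces (sectioning from the free end, tension +): N_CD = -19.5 kN, N_BC = -14.5 kN, N_AB = 19.9 kN.
A_AB = 1024 mm².
δ_AB = 19900·811/(1024·107000) = 0.1473 mm
δ_BC = -14500·762/(1030·196000) = -0.05473 mm
δ_CD = -19500·319/(862·105000) = -0.06873 mm
δ = Σδ_i = 0.02384 mm.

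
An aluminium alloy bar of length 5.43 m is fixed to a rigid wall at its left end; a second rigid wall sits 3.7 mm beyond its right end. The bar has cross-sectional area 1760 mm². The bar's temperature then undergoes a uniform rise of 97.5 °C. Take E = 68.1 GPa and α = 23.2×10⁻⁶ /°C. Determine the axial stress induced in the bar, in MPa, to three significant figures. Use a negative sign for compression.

-108 MPa

Free thermal expansion αLΔT = 23.2e-6 · 5430 · 97.5 = 12.28 mm.
The walls engage after the gap closes; constrained expansion = 12.28 − 3.7 = 8.583 mm.
The walls impose strain ε = −(8.583)/5430 = -1.5806e-03; σ = Eε = 68100 · -1.5806e-03 = -107.6 MPa.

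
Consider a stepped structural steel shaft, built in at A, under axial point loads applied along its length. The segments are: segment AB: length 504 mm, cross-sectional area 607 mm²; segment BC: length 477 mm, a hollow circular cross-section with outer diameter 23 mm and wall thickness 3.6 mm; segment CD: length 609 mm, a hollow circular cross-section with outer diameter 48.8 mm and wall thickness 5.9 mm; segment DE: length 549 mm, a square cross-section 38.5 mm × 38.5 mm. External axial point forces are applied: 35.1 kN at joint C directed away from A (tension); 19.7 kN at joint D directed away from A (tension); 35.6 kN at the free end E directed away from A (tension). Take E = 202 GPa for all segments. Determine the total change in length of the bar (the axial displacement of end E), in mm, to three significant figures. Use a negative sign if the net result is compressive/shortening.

Internal axial forces (sectioning from the free end, tension +): N_DE = 35.6 kN, N_CD = 55.3 kN, N_BC = 90.4 kN, N_AB = 90.4 kN.
A_BC = 219.4 mm².
A_CD = 795.2 mm².
A_DE = 1482 mm².
δ_AB = 90400·504/(607·202000) = 0.3716 mm
δ_BC = 90400·477/(219.4·202000) = 0.9729 mm
δ_CD = 55300·609/(795.2·202000) = 0.2097 mm
δ_DE = 35600·549/(1482·202000) = 0.06528 mm
δ = Σδ_i = 1.619 mm.

1.62 mm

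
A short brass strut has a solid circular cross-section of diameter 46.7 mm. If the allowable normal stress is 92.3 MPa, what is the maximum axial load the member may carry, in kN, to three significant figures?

A = 1713 mm².
P_max = σ_allow · A = 92.3 · 1713 = 158100 N = 158.1 kN.

158 kN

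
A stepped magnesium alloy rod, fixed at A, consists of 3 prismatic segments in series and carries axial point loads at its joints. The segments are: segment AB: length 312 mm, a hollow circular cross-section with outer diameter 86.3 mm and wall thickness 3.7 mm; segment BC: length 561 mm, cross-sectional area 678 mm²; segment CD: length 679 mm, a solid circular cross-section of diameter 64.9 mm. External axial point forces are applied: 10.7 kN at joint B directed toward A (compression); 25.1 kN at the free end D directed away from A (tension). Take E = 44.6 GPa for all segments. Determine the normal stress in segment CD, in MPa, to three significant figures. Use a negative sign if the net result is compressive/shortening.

7.59 MPa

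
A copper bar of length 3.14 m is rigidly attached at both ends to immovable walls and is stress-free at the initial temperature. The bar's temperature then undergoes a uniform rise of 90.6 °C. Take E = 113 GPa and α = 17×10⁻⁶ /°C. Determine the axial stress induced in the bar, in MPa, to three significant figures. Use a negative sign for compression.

Free thermal expansion αLΔT = 17e-6 · 3140 · 90.6 = 4.836 mm.
The walls impose strain ε = −(4.836)/3140 = -1.5402e-03; σ = Eε = 113000 · -1.5402e-03 = -174 MPa.

-174 MPa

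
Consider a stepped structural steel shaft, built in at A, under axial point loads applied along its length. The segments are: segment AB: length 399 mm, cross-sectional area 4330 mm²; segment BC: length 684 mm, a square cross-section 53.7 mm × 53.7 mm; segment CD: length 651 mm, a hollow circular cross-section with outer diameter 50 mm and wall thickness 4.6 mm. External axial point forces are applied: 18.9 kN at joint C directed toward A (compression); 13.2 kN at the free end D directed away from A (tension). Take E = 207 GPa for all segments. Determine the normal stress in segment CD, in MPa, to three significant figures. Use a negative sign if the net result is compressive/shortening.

Internal axial forces (sectioning from the free end, tension +): N_CD = 13.2 kN, N_BC = -5.7 kN, N_AB = -5.7 kN.
A_CD = 656.1 mm².
σ_CD = N_CD/A_CD = 13200/656.1 = 20.12 MPa.

20.1 MPa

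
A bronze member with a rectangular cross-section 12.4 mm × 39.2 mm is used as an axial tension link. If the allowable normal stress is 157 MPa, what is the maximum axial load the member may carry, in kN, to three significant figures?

A = 486.1 mm².
P_max = σ_allow · A = 157 · 486.1 = 76310 N = 76.31 kN.

76.3 kN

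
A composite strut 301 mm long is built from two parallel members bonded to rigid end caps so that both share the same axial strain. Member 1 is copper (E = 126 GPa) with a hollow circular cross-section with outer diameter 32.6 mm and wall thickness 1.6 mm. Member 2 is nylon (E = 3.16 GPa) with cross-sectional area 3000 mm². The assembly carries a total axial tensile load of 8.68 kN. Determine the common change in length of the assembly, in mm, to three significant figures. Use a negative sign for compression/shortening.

A_1 = 155.8 mm².
Equal strain + equilibrium ⇒ each member carries load in proportion to AE: A₁E₁ = 19630000 N, A₂E₂ = 9480000 N, ΣAE = 29110000 N.
δ = PL/ΣAE = 8680·301/29110000 = 0.08974 mm.

0.0897 mm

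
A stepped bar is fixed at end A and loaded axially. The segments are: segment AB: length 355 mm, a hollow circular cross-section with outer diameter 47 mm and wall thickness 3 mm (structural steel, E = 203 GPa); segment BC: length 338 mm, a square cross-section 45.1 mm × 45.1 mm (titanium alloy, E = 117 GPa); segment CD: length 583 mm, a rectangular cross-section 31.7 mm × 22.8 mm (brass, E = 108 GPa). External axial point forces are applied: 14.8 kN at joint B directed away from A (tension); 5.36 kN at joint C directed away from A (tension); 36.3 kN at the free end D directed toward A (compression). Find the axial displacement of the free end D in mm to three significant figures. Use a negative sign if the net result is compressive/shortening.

-0.383 mm

Internal axial forces (sectioning from the free end, tension +): N_CD = -36.3 kN, N_BC = -30.94 kN, N_AB = -16.14 kN.
A_AB = 414.7 mm².
A_BC = 2034 mm².
A_CD = 722.8 mm².
δ_AB = -16140·355/(414.7·203000) = -0.06806 mm
δ_BC = -30940·338/(2034·117000) = -0.04394 mm
δ_CD = -36300·583/(722.8·108000) = -0.2711 mm
δ = Σδ_i = -0.3831 mm.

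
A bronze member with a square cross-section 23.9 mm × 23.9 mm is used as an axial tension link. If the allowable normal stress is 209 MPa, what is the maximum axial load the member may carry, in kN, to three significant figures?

A = 571.2 mm².
P_max = σ_allow · A = 209 · 571.2 = 119400 N = 119.4 kN.

119 kN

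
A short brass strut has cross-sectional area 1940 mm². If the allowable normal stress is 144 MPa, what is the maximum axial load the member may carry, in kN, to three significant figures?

279 kN

P_max = σ_allow · A = 144 · 1940 = 279400 N = 279.4 kN.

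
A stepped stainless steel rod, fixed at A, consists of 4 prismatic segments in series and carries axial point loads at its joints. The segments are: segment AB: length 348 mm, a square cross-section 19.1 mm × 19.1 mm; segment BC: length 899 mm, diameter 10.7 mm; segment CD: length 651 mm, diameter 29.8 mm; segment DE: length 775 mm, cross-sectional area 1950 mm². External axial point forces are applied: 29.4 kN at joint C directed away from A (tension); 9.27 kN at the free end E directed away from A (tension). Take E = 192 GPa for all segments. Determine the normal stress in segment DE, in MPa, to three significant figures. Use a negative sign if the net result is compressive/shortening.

4.75 MPa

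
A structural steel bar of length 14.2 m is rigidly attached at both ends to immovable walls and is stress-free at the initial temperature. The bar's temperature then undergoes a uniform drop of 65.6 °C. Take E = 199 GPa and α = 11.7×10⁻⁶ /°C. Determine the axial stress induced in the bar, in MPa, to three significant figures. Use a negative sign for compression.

Free thermal expansion αLΔT = 11.7e-6 · 14200 · -65.6 = -10.9 mm.
The walls impose strain ε = −(-10.9)/14200 = 7.6752e-04; σ = Eε = 199000 · 7.6752e-04 = 152.7 MPa.

153 MPa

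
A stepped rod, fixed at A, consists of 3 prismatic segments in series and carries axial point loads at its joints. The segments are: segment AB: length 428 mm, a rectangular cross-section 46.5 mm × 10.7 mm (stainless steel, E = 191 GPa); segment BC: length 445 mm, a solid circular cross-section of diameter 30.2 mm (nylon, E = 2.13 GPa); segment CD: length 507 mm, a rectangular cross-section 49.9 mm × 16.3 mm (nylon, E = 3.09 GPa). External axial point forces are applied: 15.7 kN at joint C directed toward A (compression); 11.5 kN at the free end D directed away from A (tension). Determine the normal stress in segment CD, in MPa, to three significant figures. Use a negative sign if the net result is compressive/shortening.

Internal axial forces (sectioning from the free end, tension +): N_CD = 11.5 kN, N_BC = -4.2 kN, N_AB = -4.2 kN.
A_CD = 813.4 mm².
σ_CD = N_CD/A_CD = 11500/813.4 = 14.14 MPa.

14.1 MPa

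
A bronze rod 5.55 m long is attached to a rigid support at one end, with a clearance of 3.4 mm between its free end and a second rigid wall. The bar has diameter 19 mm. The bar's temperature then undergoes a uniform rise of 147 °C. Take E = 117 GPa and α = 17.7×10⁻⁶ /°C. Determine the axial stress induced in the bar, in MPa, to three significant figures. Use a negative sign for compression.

Free thermal expansion αLΔT = 17.7e-6 · 5550 · 147 = 14.44 mm.
The walls engage after the gap closes; constrained expansion = 14.44 − 3.4 = 11.04 mm.
The walls impose strain ε = −(11.04)/5550 = -1.9893e-03; σ = Eε = 117000 · -1.9893e-03 = -232.7 MPa.

-233 MPa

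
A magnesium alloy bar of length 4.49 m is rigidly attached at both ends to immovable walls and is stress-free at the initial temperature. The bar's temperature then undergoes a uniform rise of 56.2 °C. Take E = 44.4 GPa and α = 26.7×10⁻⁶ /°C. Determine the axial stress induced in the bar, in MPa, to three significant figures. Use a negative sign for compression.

Free thermal expansion αLΔT = 26.7e-6 · 4490 · 56.2 = 6.737 mm.
The walls impose strain ε = −(6.737)/4490 = -1.5005e-03; σ = Eε = 44400 · -1.5005e-03 = -66.62 MPa.

-66.6 MPa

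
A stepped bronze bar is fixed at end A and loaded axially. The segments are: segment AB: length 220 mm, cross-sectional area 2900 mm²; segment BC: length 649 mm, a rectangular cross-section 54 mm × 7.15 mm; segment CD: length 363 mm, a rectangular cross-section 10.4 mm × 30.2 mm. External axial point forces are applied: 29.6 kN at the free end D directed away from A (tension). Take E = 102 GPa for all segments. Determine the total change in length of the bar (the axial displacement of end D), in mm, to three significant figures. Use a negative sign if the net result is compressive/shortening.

0.845 mm

Internal axial forces (sectioning from the free end, tension +): N_CD = 29.6 kN, N_BC = 29.6 kN, N_AB = 29.6 kN.
A_BC = 386.1 mm².
A_CD = 314.1 mm².
δ_AB = 29600·220/(2900·102000) = 0.02201 mm
δ_BC = 29600·649/(386.1·102000) = 0.4878 mm
δ_CD = 29600·363/(314.1·102000) = 0.3354 mm
δ = Σδ_i = 0.8452 mm.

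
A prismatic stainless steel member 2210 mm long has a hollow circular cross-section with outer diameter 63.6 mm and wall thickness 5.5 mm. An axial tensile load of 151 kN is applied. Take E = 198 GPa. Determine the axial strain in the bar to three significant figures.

7.60e-04

A = 1004 mm².
σ = N/A = 150.4 MPa; ε = σ/E = 150.4/198000 = 7.597e-04.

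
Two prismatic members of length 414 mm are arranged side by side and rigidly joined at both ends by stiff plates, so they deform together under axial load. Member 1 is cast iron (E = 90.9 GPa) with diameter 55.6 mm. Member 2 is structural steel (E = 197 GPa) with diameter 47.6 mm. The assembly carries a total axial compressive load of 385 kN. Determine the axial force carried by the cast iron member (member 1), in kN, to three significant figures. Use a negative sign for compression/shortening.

-149 kN

A_1 = 2428 mm².
A_2 = 1780 mm².
Equal strain + equilibrium ⇒ each member carries load in proportion to AE: A₁E₁ = 220700000 N, A₂E₂ = 350600000 N, ΣAE = 571300000 N.
F₁ = P·A₁E₁/ΣAE = -385000·220700000/571300000 = -148700 N.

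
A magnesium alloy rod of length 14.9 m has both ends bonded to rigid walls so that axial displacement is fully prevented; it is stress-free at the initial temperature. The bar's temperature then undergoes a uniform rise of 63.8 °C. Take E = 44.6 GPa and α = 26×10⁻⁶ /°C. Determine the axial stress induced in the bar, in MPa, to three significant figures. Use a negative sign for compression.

Free thermal expansion αLΔT = 26e-6 · 14900 · 63.8 = 24.72 mm.
The walls impose strain ε = −(24.72)/14900 = -1.6588e-03; σ = Eε = 44600 · -1.6588e-03 = -73.98 MPa.

-74.0 MPa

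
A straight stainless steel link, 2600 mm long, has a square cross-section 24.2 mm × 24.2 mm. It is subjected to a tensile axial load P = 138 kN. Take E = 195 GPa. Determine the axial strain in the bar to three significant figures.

A = 585.6 mm².
σ = N/A = 235.6 MPa; ε = σ/E = 235.6/195000 = 1.208e-03.

0.00121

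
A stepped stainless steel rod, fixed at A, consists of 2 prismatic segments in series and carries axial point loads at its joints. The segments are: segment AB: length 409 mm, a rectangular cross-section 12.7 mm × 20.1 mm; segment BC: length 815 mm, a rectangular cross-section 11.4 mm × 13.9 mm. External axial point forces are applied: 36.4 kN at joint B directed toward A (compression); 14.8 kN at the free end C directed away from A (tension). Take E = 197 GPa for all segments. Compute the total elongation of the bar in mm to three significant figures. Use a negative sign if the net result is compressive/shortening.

0.211 mm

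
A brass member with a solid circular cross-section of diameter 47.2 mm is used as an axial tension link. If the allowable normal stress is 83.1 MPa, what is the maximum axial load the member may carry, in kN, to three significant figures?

145 kN

A = 1750 mm².
P_max = σ_allow · A = 83.1 · 1750 = 145400 N = 145.4 kN.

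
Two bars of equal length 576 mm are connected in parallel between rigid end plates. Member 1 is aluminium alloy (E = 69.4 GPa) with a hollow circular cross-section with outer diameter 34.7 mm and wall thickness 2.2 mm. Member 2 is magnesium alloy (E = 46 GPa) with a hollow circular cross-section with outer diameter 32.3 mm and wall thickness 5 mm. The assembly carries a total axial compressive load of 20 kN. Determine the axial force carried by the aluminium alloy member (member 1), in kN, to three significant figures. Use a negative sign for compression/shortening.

A_1 = 224.6 mm².
A_2 = 428.8 mm².
Equal strain + equilibrium ⇒ each member carries load in proportion to AE: A₁E₁ = 15590000 N, A₂E₂ = 19730000 N, ΣAE = 35310000 N.
F₁ = P·A₁E₁/ΣAE = -20000·15590000/35310000 = -8828 N.

-8.83 kN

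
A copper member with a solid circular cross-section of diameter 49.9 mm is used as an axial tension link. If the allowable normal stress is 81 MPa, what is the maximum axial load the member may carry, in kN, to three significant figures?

158 kN

A = 1956 mm².
P_max = σ_allow · A = 81 · 1956 = 158400 N = 158.4 kN.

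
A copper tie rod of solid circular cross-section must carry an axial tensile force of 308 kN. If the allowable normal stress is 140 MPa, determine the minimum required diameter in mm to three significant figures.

52.9 mm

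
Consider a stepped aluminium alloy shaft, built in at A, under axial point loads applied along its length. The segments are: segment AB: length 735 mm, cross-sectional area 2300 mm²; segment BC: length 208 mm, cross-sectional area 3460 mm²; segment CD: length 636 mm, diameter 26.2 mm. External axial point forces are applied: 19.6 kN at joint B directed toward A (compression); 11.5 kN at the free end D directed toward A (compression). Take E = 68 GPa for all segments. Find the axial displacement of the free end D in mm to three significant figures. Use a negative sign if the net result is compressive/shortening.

Internal axial forces (sectioning from the free end, tension +): N_CD = -11.5 kN, N_BC = -11.5 kN, N_AB = -31.1 kN.
A_CD = 539.1 mm².
δ_AB = -31100·735/(2300·68000) = -0.1462 mm
δ_BC = -11500·208/(3460·68000) = -0.01017 mm
δ_CD = -11500·636/(539.1·68000) = -0.1995 mm
δ = Σδ_i = -0.3558 mm.

-0.356 mm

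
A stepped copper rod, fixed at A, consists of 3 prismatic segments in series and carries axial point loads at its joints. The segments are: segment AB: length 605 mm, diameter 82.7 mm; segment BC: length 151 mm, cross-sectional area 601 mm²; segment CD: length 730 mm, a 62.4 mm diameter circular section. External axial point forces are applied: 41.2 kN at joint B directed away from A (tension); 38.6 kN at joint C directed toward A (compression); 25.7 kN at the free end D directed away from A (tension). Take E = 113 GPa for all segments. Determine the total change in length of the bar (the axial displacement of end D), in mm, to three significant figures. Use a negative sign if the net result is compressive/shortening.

Internal axial forces (sectioning from the free end, tension +): N_CD = 25.7 kN, N_BC = -12.9 kN, N_AB = 28.3 kN.
A_AB = 5372 mm².
A_CD = 3058 mm².
δ_AB = 28300·605/(5372·113000) = 0.02821 mm
δ_BC = -12900·151/(601·113000) = -0.02868 mm
δ_CD = 25700·730/(3058·113000) = 0.05429 mm
δ = Σδ_i = 0.05381 mm.

0.0538 mm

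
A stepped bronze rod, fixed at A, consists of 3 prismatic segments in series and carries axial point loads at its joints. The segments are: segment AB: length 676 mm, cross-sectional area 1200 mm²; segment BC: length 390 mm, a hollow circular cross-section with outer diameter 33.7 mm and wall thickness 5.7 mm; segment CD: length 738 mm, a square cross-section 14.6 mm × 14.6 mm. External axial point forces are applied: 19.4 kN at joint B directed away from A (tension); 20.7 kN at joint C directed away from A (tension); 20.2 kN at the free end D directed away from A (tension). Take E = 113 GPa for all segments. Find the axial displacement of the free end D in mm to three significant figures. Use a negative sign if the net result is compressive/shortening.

1.20 mm

Internal axial forces (sectioning from the free end, tension +): N_CD = 20.2 kN, N_BC = 40.9 kN, N_AB = 60.3 kN.
A_BC = 501.4 mm².
A_CD = 213.2 mm².
δ_AB = 60300·676/(1200·113000) = 0.3006 mm
δ_BC = 40900·390/(501.4·113000) = 0.2815 mm
δ_CD = 20200·738/(213.2·113000) = 0.6189 mm
δ = Σδ_i = 1.201 mm.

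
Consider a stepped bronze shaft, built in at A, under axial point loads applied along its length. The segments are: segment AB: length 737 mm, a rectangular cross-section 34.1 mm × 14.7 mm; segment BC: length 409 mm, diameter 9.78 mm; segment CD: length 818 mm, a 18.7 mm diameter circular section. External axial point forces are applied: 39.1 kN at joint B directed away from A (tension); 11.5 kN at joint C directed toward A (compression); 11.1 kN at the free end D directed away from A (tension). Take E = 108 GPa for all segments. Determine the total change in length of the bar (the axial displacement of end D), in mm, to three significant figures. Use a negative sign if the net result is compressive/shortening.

Internal axial forces (sectioning from the free end, tension +): N_CD = 11.1 kN, N_BC = -0.4 kN, N_AB = 38.7 kN.
A_AB = 501.3 mm².
A_BC = 75.12 mm².
A_CD = 274.6 mm².
δ_AB = 38700·737/(501.3·108000) = 0.5268 mm
δ_BC = -400·409/(75.12·108000) = -0.02016 mm
δ_CD = 11100·818/(274.6·108000) = 0.3061 mm
δ = Σδ_i = 0.8128 mm.

0.813 mm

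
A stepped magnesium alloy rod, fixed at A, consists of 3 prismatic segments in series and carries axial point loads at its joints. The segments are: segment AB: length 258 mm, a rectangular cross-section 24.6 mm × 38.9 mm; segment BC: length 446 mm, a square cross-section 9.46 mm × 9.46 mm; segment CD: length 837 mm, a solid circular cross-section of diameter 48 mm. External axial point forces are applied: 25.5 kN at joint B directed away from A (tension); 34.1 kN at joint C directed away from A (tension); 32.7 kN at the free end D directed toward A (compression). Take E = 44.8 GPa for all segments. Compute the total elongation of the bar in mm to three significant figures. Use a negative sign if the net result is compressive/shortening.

Internal axial forces (sectioning from the free end, tension +): N_CD = -32.7 kN, N_BC = 1.4 kN, N_AB = 26.9 kN.
A_AB = 956.9 mm².
A_BC = 89.49 mm².
A_CD = 1810 mm².
δ_AB = 26900·258/(956.9·44800) = 0.1619 mm
δ_BC = 1400·446/(89.49·44800) = 0.1557 mm
δ_CD = -32700·837/(1810·44800) = -0.3376 mm
δ = Σδ_i = -0.01999 mm.

-0.0200 mm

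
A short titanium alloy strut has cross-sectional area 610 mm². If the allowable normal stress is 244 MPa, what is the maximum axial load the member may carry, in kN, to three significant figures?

149 kN

P_max = σ_allow · A = 244 · 610 = 148800 N = 148.8 kN.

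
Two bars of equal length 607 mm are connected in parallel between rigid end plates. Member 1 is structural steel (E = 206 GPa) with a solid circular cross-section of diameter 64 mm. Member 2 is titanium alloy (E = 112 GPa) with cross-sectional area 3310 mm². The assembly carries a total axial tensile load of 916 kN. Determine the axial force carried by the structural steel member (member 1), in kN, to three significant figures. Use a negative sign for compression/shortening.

587 kN

A_1 = 3217 mm².
Equal strain + equilibrium ⇒ each member carries load in proportion to AE: A₁E₁ = 662700000 N, A₂E₂ = 370700000 N, ΣAE = 1033000000 N.
F₁ = P·A₁E₁/ΣAE = 916000·662700000/1033000000 = 587400 N.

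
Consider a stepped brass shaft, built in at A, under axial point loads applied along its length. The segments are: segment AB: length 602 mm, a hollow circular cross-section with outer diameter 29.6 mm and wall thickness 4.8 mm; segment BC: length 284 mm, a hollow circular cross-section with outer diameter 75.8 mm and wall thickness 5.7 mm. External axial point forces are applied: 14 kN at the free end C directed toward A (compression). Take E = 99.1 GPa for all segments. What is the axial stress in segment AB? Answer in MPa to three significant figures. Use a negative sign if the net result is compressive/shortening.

-37.4 MPa

Internal axial forces (sectioning from the free end, tension +): N_BC = -14 kN, N_AB = -14 kN.
A_AB = 374 mm².
σ_AB = N_AB/A_AB = -14000/374 = -37.44 MPa.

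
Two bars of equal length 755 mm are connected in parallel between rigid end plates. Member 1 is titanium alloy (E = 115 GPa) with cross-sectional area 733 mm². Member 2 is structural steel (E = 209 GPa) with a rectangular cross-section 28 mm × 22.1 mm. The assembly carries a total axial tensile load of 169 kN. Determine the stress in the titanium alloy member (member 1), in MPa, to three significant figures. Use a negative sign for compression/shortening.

91.0 MPa

A_2 = 618.8 mm².
Equal strain + equilibrium ⇒ each member carries load in proportion to AE: A₁E₁ = 84300000 N, A₂E₂ = 129300000 N, ΣAE = 213600000 N.
σ₁ = P·E₁/ΣAE = 169000·115000/213600000 = 90.98 MPa.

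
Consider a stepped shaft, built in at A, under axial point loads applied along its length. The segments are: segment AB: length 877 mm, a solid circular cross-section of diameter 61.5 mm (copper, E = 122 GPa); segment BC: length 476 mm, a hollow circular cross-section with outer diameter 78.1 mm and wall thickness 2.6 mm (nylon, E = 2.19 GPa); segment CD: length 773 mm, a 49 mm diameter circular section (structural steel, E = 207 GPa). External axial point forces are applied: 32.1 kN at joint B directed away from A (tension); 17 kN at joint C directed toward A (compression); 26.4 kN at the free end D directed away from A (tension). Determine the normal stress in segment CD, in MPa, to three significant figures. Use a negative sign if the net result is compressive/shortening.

Internal axial forces (sectioning from the free end, tension +): N_CD = 26.4 kN, N_BC = 9.4 kN, N_AB = 41.5 kN.
A_CD = 1886 mm².
σ_CD = N_CD/A_CD = 26400/1886 = 14 MPa.

14.0 MPa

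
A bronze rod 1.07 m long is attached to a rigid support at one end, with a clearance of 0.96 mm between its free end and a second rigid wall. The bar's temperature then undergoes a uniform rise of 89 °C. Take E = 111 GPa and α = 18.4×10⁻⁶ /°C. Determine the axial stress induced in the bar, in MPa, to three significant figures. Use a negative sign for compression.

Free thermal expansion αLΔT = 18.4e-6 · 1070 · 89 = 1.752 mm.
The walls engage after the gap closes; constrained expansion = 1.752 − 0.96 = 0.7922 mm.
The walls impose strain ε = −(0.7922)/1070 = -7.4040e-04; σ = Eε = 111000 · -7.4040e-04 = -82.18 MPa.

-82.2 MPa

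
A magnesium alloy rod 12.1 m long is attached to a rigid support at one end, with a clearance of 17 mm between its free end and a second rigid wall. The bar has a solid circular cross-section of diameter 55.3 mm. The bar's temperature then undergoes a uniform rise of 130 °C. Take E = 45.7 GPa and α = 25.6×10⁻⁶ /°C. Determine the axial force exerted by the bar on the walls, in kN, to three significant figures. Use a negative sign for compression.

-211 kN

Free thermal expansion αLΔT = 25.6e-6 · 12100 · 130 = 40.27 mm.
The walls engage after the gap closes; constrained expansion = 40.27 − 17 = 23.27 mm.
The walls impose strain ε = −(23.27)/12100 = -1.9230e-03; σ = Eε = 45700 · -1.9230e-03 = -87.88 MPa.
Wall reaction R = σ·A = -87.88·2402 = -211100 N = -211.1 kN.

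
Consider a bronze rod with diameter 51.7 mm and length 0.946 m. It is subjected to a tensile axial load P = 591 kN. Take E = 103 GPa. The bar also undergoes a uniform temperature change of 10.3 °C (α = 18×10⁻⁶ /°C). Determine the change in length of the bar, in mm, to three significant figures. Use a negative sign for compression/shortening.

2.76 mm

A = 2099 mm².
δ_mech = NL/(AE) = 591000·946/(2099·103000) = 2.586 mm.
δ_thermal = αLΔT = 18e-6·946·10.3 = 0.1754 mm.
δ = δ_mech + δ_thermal = 2.761 mm.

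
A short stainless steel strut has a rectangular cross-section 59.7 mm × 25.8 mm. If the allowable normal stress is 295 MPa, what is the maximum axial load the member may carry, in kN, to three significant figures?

454 kN

A = 1540 mm².
P_max = σ_allow · A = 295 · 1540 = 454400 N = 454.4 kN.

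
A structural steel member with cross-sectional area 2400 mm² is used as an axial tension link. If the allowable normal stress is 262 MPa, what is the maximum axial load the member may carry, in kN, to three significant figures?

P_max = σ_allow · A = 262 · 2400 = 628800 N = 628.8 kN.

629 kN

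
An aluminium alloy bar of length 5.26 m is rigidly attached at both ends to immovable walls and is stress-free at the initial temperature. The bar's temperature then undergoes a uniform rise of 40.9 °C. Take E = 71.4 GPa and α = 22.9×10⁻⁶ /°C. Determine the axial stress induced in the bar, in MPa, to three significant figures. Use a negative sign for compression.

-66.9 MPa

Free thermal expansion αLΔT = 22.9e-6 · 5260 · 40.9 = 4.927 mm.
The walls impose strain ε = −(4.927)/5260 = -9.3661e-04; σ = Eε = 71400 · -9.3661e-04 = -66.87 MPa.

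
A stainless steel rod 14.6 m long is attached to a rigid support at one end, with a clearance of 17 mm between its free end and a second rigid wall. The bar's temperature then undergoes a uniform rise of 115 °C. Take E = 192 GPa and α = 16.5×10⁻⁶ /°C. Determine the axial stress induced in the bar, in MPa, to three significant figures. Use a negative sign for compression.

Free thermal expansion αLΔT = 16.5e-6 · 14600 · 115 = 27.7 mm.
The walls engage after the gap closes; constrained expansion = 27.7 − 17 = 10.7 mm.
The walls impose strain ε = −(10.7)/14600 = -7.3312e-04; σ = Eε = 192000 · -7.3312e-04 = -140.8 MPa.

-141 MPa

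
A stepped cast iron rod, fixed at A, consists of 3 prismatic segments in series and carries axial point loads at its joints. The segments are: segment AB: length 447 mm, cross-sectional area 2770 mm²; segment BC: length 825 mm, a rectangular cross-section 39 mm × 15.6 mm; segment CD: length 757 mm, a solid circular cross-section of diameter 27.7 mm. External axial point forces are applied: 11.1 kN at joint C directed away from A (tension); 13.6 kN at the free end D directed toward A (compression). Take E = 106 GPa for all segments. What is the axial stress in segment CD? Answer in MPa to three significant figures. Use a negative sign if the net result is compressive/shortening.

-22.6 MPa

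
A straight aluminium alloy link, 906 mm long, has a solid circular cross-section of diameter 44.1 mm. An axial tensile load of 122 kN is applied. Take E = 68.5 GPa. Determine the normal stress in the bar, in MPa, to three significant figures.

A = 1527 mm².
σ = N/A = 122000/1527 = 79.87 MPa.

79.9 MPa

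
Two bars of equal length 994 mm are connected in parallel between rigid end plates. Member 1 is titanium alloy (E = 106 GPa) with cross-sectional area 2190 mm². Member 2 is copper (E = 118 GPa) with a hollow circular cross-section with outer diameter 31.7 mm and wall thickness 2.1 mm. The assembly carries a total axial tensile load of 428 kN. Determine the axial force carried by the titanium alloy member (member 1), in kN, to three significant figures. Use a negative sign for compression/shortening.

A_2 = 195.3 mm².
Equal strain + equilibrium ⇒ each member carries load in proportion to AE: A₁E₁ = 232100000 N, A₂E₂ = 23040000 N, ΣAE = 255200000 N.
F₁ = P·A₁E₁/ΣAE = 428000·232100000/255200000 = 389400 N.

389 kN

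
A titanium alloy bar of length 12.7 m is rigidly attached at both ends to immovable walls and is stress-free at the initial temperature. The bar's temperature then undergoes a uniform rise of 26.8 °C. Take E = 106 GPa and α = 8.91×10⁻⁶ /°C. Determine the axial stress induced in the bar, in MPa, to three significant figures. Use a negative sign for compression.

Free thermal expansion αLΔT = 8.91e-6 · 12700 · 26.8 = 3.033 mm.
The walls impose strain ε = −(3.033)/12700 = -2.3879e-04; σ = Eε = 106000 · -2.3879e-04 = -25.31 MPa.

-25.3 MPa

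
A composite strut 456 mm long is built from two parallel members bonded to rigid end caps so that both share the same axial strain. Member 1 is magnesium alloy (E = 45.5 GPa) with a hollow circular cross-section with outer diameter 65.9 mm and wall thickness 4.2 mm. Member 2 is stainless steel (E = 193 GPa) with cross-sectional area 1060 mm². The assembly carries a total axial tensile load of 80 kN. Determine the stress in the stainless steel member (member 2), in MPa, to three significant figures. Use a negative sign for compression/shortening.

63.9 MPa

A_1 = 814.1 mm².
Equal strain + equilibrium ⇒ each member carries load in proportion to AE: A₁E₁ = 37040000 N, A₂E₂ = 204600000 N, ΣAE = 241600000 N.
σ₂ = P·E₂/ΣAE = 80000·193000/241600000 = 63.9 MPa.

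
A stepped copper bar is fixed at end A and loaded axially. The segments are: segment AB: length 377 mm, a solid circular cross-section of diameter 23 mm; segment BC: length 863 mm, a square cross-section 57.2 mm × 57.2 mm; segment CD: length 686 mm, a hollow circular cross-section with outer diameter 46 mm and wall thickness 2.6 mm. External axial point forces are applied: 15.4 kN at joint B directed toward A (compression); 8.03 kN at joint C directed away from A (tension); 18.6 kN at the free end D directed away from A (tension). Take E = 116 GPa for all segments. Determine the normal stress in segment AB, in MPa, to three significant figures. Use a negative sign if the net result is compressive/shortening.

27.0 MPa

Internal axial forces (sectioning from the free end, tension +): N_CD = 18.6 kN, N_BC = 26.63 kN, N_AB = 11.23 kN.
A_AB = 415.5 mm².
σ_AB = N_AB/A_AB = 11230/415.5 = 27.03 MPa.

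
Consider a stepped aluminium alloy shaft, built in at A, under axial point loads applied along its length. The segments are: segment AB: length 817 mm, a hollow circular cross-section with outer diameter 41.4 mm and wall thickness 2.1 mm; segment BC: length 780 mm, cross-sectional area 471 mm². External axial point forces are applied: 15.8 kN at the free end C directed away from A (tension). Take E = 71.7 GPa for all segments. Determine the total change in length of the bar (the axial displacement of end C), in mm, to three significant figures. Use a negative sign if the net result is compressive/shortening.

1.06 mm

Internal axial forces (sectioning from the free end, tension +): N_BC = 15.8 kN, N_AB = 15.8 kN.
A_AB = 259.3 mm².
δ_AB = 15800·817/(259.3·71700) = 0.6944 mm
δ_BC = 15800·780/(471·71700) = 0.3649 mm
δ = Σδ_i = 1.059 mm.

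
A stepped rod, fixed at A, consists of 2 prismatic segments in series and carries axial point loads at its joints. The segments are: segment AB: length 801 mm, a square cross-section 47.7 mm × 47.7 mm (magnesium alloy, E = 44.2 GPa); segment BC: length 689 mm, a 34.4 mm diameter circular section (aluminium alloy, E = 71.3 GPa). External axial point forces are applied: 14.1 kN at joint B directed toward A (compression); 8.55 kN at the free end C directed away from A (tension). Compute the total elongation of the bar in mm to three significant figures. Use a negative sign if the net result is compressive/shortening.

Internal axial forces (sectioning from the free end, tension +): N_BC = 8.55 kN, N_AB = -5.55 kN.
A_AB = 2275 mm².
A_BC = 929.4 mm².
δ_AB = -5550·801/(2275·44200) = -0.0442 mm
δ_BC = 8550·689/(929.4·71300) = 0.0889 mm
δ = Σδ_i = 0.04469 mm.

0.0447 mm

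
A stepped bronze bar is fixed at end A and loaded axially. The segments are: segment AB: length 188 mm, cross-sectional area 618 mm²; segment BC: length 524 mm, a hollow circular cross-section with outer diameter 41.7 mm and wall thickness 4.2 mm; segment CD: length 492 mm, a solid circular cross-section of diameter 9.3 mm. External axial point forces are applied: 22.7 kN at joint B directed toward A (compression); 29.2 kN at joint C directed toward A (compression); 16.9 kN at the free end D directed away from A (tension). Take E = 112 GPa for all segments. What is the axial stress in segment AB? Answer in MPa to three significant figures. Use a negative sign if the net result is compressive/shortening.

-56.6 MPa

Internal axial forces (sectioning from the free end, tension +): N_CD = 16.9 kN, N_BC = -12.3 kN, N_AB = -35 kN.
σ_AB = N_AB/A_AB = -35000/618 = -56.63 MPa.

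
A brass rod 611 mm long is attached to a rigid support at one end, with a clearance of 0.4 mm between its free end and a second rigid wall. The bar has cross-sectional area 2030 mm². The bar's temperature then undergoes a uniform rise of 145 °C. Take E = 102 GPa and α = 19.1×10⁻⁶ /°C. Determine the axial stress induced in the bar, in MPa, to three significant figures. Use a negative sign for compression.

-216 MPa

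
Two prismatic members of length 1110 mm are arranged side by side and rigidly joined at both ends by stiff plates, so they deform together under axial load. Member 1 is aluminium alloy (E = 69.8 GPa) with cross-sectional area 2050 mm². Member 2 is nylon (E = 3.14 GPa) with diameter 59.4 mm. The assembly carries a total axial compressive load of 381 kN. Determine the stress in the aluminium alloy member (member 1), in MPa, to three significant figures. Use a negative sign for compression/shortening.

-175 MPa

A_2 = 2771 mm².
Equal strain + equilibrium ⇒ each member carries load in proportion to AE: A₁E₁ = 143100000 N, A₂E₂ = 8701000 N, ΣAE = 151800000 N.
σ₁ = P·E₁/ΣAE = -381000·69800/151800000 = -175.2 MPa.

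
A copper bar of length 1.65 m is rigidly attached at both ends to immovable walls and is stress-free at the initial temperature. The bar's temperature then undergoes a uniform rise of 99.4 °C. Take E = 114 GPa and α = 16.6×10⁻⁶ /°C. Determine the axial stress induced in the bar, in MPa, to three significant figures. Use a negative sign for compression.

Free thermal expansion αLΔT = 16.6e-6 · 1650 · 99.4 = 2.723 mm.
The walls impose strain ε = −(2.723)/1650 = -1.6500e-03; σ = Eε = 114000 · -1.6500e-03 = -188.1 MPa.

-188 MPa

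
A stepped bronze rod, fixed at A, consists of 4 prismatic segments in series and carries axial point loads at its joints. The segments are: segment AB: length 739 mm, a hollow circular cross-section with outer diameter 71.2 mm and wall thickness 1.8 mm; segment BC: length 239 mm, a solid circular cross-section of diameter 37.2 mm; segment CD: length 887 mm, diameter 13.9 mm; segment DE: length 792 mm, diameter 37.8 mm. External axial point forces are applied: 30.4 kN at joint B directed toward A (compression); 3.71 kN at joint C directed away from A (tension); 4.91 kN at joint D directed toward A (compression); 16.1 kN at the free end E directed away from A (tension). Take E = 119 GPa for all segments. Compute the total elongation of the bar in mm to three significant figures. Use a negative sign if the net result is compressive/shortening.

Internal axial forces (sectioning from the free end, tension +): N_DE = 16.1 kN, N_CD = 11.19 kN, N_BC = 14.9 kN, N_AB = -15.5 kN.
A_AB = 392.4 mm².
A_BC = 1087 mm².
A_CD = 151.7 mm².
A_DE = 1122 mm².
δ_AB = -15500·739/(392.4·119000) = -0.2453 mm
δ_BC = 14900·239/(1087·119000) = 0.02753 mm
δ_CD = 11190·887/(151.7·119000) = 0.5497 mm
δ_DE = 16100·792/(1122·119000) = 0.09548 mm
δ = Σδ_i = 0.4274 mm.

0.427 mm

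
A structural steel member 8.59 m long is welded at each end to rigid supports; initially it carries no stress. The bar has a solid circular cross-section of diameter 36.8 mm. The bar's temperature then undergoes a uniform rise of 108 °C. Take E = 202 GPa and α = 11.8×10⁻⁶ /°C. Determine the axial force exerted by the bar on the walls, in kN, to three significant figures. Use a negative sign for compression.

-274 kN

Free thermal expansion αLΔT = 11.8e-6 · 8590 · 108 = 10.95 mm.
The walls impose strain ε = −(10.95)/8590 = -1.2744e-03; σ = Eε = 202000 · -1.2744e-03 = -257.4 MPa.
Wall reaction R = σ·A = -257.4·1064 = -273800 N = -273.8 kN.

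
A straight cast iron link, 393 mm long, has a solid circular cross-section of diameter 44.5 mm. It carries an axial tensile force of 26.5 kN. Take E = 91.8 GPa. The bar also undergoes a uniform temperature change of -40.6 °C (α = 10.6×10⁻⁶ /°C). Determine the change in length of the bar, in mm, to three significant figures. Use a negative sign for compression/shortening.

-0.0962 mm

A = 1555 mm².
δ_mech = NL/(AE) = 26500·393/(1555·91800) = 0.07294 mm.
δ_thermal = αLΔT = 10.6e-6·393·-40.6 = -0.1691 mm.
δ = δ_mech + δ_thermal = -0.09619 mm.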